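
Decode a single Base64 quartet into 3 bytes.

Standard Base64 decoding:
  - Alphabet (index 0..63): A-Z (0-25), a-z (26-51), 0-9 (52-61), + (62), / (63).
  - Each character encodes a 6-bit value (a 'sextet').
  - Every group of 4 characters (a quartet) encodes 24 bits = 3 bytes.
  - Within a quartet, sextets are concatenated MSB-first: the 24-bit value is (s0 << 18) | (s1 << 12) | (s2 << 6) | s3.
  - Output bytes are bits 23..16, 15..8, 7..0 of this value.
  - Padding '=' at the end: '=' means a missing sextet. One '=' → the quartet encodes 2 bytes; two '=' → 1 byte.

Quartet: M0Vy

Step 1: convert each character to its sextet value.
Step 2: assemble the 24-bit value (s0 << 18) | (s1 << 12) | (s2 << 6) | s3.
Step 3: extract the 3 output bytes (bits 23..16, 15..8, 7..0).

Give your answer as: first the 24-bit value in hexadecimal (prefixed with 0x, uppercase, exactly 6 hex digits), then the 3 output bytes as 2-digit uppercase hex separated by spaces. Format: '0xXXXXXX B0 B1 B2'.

Answer: 0x334572 33 45 72

Derivation:
Sextets: M=12, 0=52, V=21, y=50
24-bit: (12<<18) | (52<<12) | (21<<6) | 50
      = 0x300000 | 0x034000 | 0x000540 | 0x000032
      = 0x334572
Bytes: (v>>16)&0xFF=33, (v>>8)&0xFF=45, v&0xFF=72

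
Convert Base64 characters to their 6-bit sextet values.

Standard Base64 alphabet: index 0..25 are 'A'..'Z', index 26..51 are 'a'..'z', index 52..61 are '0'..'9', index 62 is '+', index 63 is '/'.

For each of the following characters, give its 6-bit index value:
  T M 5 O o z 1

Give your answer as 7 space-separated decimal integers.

Answer: 19 12 57 14 40 51 53

Derivation:
'T': A..Z range, ord('T') − ord('A') = 19
'M': A..Z range, ord('M') − ord('A') = 12
'5': 0..9 range, 52 + ord('5') − ord('0') = 57
'O': A..Z range, ord('O') − ord('A') = 14
'o': a..z range, 26 + ord('o') − ord('a') = 40
'z': a..z range, 26 + ord('z') − ord('a') = 51
'1': 0..9 range, 52 + ord('1') − ord('0') = 53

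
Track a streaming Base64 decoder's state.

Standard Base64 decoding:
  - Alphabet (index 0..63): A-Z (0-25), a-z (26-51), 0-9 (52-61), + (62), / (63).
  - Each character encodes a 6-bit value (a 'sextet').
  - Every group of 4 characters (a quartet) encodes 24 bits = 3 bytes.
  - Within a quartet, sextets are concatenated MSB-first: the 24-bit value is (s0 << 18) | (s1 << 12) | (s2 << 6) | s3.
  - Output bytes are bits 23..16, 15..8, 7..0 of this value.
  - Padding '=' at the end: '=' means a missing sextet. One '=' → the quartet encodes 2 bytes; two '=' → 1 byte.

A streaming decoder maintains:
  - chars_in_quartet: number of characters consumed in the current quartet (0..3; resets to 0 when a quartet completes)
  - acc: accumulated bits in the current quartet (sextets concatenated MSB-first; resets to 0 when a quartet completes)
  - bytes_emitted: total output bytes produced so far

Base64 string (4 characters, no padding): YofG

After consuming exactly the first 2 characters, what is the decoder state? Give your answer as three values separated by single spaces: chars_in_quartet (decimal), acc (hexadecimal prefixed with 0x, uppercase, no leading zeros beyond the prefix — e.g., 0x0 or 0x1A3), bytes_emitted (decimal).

Answer: 2 0x628 0

Derivation:
After char 0 ('Y'=24): chars_in_quartet=1 acc=0x18 bytes_emitted=0
After char 1 ('o'=40): chars_in_quartet=2 acc=0x628 bytes_emitted=0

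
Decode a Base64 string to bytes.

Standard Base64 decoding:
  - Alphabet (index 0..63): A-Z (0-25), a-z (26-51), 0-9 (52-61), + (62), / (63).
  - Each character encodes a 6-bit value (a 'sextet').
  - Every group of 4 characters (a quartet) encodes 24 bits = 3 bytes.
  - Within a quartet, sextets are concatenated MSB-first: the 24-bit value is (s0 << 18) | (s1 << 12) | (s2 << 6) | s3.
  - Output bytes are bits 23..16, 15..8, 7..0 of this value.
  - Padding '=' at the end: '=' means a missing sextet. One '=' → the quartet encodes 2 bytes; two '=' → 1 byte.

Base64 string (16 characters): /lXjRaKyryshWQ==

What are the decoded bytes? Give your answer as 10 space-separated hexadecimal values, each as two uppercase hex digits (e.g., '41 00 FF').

After char 0 ('/'=63): chars_in_quartet=1 acc=0x3F bytes_emitted=0
After char 1 ('l'=37): chars_in_quartet=2 acc=0xFE5 bytes_emitted=0
After char 2 ('X'=23): chars_in_quartet=3 acc=0x3F957 bytes_emitted=0
After char 3 ('j'=35): chars_in_quartet=4 acc=0xFE55E3 -> emit FE 55 E3, reset; bytes_emitted=3
After char 4 ('R'=17): chars_in_quartet=1 acc=0x11 bytes_emitted=3
After char 5 ('a'=26): chars_in_quartet=2 acc=0x45A bytes_emitted=3
After char 6 ('K'=10): chars_in_quartet=3 acc=0x1168A bytes_emitted=3
After char 7 ('y'=50): chars_in_quartet=4 acc=0x45A2B2 -> emit 45 A2 B2, reset; bytes_emitted=6
After char 8 ('r'=43): chars_in_quartet=1 acc=0x2B bytes_emitted=6
After char 9 ('y'=50): chars_in_quartet=2 acc=0xAF2 bytes_emitted=6
After char 10 ('s'=44): chars_in_quartet=3 acc=0x2BCAC bytes_emitted=6
After char 11 ('h'=33): chars_in_quartet=4 acc=0xAF2B21 -> emit AF 2B 21, reset; bytes_emitted=9
After char 12 ('W'=22): chars_in_quartet=1 acc=0x16 bytes_emitted=9
After char 13 ('Q'=16): chars_in_quartet=2 acc=0x590 bytes_emitted=9
Padding '==': partial quartet acc=0x590 -> emit 59; bytes_emitted=10

Answer: FE 55 E3 45 A2 B2 AF 2B 21 59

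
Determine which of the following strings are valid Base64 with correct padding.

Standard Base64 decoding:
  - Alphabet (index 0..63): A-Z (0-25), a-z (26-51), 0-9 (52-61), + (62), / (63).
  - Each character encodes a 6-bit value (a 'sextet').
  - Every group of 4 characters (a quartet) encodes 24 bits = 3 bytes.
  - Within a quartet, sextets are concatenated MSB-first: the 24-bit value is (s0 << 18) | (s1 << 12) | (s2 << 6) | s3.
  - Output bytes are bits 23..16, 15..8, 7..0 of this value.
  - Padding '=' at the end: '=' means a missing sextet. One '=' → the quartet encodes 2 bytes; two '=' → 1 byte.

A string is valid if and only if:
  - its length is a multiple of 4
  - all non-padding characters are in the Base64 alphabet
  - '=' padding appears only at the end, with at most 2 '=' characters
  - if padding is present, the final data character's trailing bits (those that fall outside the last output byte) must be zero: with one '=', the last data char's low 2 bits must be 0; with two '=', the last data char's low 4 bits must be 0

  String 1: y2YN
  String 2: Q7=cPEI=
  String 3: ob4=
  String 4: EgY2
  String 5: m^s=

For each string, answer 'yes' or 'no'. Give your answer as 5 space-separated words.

String 1: 'y2YN' → valid
String 2: 'Q7=cPEI=' → invalid (bad char(s): ['=']; '=' in middle)
String 3: 'ob4=' → valid
String 4: 'EgY2' → valid
String 5: 'm^s=' → invalid (bad char(s): ['^'])

Answer: yes no yes yes no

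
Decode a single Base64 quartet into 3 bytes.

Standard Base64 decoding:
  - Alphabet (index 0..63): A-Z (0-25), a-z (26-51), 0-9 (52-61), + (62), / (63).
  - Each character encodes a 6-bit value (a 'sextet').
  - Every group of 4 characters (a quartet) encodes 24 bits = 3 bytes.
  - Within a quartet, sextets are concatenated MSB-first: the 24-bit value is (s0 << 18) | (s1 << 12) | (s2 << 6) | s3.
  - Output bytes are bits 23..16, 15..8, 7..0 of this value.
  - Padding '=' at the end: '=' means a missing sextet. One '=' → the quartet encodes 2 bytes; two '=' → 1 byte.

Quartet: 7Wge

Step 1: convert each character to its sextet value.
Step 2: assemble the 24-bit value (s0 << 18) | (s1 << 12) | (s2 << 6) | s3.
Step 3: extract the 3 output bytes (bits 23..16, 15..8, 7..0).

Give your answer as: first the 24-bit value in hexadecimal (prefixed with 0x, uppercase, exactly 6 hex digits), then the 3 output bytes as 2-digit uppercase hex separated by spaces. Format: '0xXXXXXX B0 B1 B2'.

Sextets: 7=59, W=22, g=32, e=30
24-bit: (59<<18) | (22<<12) | (32<<6) | 30
      = 0xEC0000 | 0x016000 | 0x000800 | 0x00001E
      = 0xED681E
Bytes: (v>>16)&0xFF=ED, (v>>8)&0xFF=68, v&0xFF=1E

Answer: 0xED681E ED 68 1E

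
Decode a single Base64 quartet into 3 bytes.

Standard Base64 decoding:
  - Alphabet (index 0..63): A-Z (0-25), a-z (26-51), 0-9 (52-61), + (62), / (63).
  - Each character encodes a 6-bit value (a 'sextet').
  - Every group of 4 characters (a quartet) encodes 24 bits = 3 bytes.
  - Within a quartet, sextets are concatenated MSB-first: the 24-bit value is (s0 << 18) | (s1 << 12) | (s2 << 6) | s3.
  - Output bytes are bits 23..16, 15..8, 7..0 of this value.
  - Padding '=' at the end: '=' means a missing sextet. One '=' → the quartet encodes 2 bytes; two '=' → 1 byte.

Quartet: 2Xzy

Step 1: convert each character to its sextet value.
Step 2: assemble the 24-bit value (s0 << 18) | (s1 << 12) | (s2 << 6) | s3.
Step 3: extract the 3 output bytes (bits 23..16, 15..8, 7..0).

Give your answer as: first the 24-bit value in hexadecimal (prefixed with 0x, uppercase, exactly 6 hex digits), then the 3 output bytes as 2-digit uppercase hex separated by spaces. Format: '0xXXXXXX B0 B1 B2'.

Answer: 0xD97CF2 D9 7C F2

Derivation:
Sextets: 2=54, X=23, z=51, y=50
24-bit: (54<<18) | (23<<12) | (51<<6) | 50
      = 0xD80000 | 0x017000 | 0x000CC0 | 0x000032
      = 0xD97CF2
Bytes: (v>>16)&0xFF=D9, (v>>8)&0xFF=7C, v&0xFF=F2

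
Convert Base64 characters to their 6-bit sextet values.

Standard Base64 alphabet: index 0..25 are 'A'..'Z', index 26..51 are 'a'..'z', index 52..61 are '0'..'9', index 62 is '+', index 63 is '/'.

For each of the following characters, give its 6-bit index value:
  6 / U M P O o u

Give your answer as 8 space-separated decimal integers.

Answer: 58 63 20 12 15 14 40 46

Derivation:
'6': 0..9 range, 52 + ord('6') − ord('0') = 58
'/': index 63
'U': A..Z range, ord('U') − ord('A') = 20
'M': A..Z range, ord('M') − ord('A') = 12
'P': A..Z range, ord('P') − ord('A') = 15
'O': A..Z range, ord('O') − ord('A') = 14
'o': a..z range, 26 + ord('o') − ord('a') = 40
'u': a..z range, 26 + ord('u') − ord('a') = 46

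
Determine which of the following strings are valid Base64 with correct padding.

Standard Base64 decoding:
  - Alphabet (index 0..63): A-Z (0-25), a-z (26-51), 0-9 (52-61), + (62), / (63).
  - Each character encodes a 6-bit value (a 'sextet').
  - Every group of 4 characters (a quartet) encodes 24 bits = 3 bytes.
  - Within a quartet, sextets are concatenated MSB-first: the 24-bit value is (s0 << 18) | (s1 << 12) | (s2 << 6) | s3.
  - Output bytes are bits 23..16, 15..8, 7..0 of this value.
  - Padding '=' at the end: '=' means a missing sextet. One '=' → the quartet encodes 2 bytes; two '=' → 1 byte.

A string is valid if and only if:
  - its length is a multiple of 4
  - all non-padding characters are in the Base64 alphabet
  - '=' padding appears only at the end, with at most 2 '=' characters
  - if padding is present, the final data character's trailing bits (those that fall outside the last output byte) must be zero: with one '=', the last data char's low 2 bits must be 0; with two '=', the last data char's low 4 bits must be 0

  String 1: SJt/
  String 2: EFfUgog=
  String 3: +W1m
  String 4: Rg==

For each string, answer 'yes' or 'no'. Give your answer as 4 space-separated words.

Answer: yes yes yes yes

Derivation:
String 1: 'SJt/' → valid
String 2: 'EFfUgog=' → valid
String 3: '+W1m' → valid
String 4: 'Rg==' → valid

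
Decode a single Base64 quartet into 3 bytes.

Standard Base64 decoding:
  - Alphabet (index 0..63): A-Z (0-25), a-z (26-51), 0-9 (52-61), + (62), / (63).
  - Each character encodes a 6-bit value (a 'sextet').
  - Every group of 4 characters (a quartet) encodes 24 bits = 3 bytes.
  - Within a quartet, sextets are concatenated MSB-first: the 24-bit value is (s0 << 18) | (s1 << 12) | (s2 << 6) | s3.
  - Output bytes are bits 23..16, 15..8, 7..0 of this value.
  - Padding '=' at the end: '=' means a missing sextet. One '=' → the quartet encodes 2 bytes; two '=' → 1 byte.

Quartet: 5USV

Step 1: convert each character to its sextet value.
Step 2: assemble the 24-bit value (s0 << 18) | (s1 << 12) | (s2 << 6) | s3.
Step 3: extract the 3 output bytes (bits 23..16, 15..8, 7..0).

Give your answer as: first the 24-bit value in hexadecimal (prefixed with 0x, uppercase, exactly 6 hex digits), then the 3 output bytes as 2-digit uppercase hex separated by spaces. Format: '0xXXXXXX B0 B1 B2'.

Answer: 0xE54495 E5 44 95

Derivation:
Sextets: 5=57, U=20, S=18, V=21
24-bit: (57<<18) | (20<<12) | (18<<6) | 21
      = 0xE40000 | 0x014000 | 0x000480 | 0x000015
      = 0xE54495
Bytes: (v>>16)&0xFF=E5, (v>>8)&0xFF=44, v&0xFF=95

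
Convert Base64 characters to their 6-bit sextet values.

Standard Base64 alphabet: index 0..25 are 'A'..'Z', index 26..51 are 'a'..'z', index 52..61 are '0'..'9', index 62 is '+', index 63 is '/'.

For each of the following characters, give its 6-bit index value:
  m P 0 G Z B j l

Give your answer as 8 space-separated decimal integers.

'm': a..z range, 26 + ord('m') − ord('a') = 38
'P': A..Z range, ord('P') − ord('A') = 15
'0': 0..9 range, 52 + ord('0') − ord('0') = 52
'G': A..Z range, ord('G') − ord('A') = 6
'Z': A..Z range, ord('Z') − ord('A') = 25
'B': A..Z range, ord('B') − ord('A') = 1
'j': a..z range, 26 + ord('j') − ord('a') = 35
'l': a..z range, 26 + ord('l') − ord('a') = 37

Answer: 38 15 52 6 25 1 35 37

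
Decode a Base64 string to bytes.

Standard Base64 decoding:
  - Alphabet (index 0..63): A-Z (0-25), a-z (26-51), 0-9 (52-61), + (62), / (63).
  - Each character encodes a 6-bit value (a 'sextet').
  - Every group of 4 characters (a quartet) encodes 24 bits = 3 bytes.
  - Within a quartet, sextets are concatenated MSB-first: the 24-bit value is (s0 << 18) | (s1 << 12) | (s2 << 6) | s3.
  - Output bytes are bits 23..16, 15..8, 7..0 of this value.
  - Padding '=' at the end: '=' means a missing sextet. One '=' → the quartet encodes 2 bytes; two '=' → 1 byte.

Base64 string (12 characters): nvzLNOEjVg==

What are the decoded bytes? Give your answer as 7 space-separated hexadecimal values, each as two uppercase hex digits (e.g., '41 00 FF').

Answer: 9E FC CB 34 E1 23 56

Derivation:
After char 0 ('n'=39): chars_in_quartet=1 acc=0x27 bytes_emitted=0
After char 1 ('v'=47): chars_in_quartet=2 acc=0x9EF bytes_emitted=0
After char 2 ('z'=51): chars_in_quartet=3 acc=0x27BF3 bytes_emitted=0
After char 3 ('L'=11): chars_in_quartet=4 acc=0x9EFCCB -> emit 9E FC CB, reset; bytes_emitted=3
After char 4 ('N'=13): chars_in_quartet=1 acc=0xD bytes_emitted=3
After char 5 ('O'=14): chars_in_quartet=2 acc=0x34E bytes_emitted=3
After char 6 ('E'=4): chars_in_quartet=3 acc=0xD384 bytes_emitted=3
After char 7 ('j'=35): chars_in_quartet=4 acc=0x34E123 -> emit 34 E1 23, reset; bytes_emitted=6
After char 8 ('V'=21): chars_in_quartet=1 acc=0x15 bytes_emitted=6
After char 9 ('g'=32): chars_in_quartet=2 acc=0x560 bytes_emitted=6
Padding '==': partial quartet acc=0x560 -> emit 56; bytes_emitted=7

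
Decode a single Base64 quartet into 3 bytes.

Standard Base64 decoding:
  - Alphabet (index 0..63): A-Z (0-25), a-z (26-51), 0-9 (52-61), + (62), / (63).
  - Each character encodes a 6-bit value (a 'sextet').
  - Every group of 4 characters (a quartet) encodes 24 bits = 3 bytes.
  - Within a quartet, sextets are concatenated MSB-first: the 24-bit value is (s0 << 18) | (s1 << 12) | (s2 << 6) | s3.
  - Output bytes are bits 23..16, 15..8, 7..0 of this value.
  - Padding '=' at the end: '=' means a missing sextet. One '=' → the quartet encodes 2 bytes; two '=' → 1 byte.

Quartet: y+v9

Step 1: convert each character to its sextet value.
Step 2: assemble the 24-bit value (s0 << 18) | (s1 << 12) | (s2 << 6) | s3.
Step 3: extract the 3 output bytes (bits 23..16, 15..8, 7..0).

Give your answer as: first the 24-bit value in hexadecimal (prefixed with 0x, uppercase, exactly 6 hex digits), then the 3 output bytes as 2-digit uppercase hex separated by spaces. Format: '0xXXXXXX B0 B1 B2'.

Answer: 0xCBEBFD CB EB FD

Derivation:
Sextets: y=50, +=62, v=47, 9=61
24-bit: (50<<18) | (62<<12) | (47<<6) | 61
      = 0xC80000 | 0x03E000 | 0x000BC0 | 0x00003D
      = 0xCBEBFD
Bytes: (v>>16)&0xFF=CB, (v>>8)&0xFF=EB, v&0xFF=FD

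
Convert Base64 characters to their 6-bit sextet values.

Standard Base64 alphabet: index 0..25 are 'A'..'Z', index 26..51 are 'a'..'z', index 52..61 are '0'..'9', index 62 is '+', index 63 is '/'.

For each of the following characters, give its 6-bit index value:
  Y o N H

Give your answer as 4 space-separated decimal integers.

Answer: 24 40 13 7

Derivation:
'Y': A..Z range, ord('Y') − ord('A') = 24
'o': a..z range, 26 + ord('o') − ord('a') = 40
'N': A..Z range, ord('N') − ord('A') = 13
'H': A..Z range, ord('H') − ord('A') = 7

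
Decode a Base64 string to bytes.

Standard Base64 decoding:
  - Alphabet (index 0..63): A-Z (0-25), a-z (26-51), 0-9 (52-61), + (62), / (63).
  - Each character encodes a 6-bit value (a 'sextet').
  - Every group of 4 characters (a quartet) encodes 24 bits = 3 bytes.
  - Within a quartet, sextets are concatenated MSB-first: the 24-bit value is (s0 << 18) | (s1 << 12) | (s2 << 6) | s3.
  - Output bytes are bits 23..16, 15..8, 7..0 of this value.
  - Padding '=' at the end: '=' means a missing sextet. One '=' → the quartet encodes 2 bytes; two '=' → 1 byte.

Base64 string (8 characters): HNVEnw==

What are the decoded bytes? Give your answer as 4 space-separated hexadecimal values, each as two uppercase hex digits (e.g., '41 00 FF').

After char 0 ('H'=7): chars_in_quartet=1 acc=0x7 bytes_emitted=0
After char 1 ('N'=13): chars_in_quartet=2 acc=0x1CD bytes_emitted=0
After char 2 ('V'=21): chars_in_quartet=3 acc=0x7355 bytes_emitted=0
After char 3 ('E'=4): chars_in_quartet=4 acc=0x1CD544 -> emit 1C D5 44, reset; bytes_emitted=3
After char 4 ('n'=39): chars_in_quartet=1 acc=0x27 bytes_emitted=3
After char 5 ('w'=48): chars_in_quartet=2 acc=0x9F0 bytes_emitted=3
Padding '==': partial quartet acc=0x9F0 -> emit 9F; bytes_emitted=4

Answer: 1C D5 44 9F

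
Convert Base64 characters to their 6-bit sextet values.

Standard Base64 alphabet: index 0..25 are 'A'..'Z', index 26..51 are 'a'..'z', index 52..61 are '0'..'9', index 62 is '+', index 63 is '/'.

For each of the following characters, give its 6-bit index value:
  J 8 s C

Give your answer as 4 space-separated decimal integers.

Answer: 9 60 44 2

Derivation:
'J': A..Z range, ord('J') − ord('A') = 9
'8': 0..9 range, 52 + ord('8') − ord('0') = 60
's': a..z range, 26 + ord('s') − ord('a') = 44
'C': A..Z range, ord('C') − ord('A') = 2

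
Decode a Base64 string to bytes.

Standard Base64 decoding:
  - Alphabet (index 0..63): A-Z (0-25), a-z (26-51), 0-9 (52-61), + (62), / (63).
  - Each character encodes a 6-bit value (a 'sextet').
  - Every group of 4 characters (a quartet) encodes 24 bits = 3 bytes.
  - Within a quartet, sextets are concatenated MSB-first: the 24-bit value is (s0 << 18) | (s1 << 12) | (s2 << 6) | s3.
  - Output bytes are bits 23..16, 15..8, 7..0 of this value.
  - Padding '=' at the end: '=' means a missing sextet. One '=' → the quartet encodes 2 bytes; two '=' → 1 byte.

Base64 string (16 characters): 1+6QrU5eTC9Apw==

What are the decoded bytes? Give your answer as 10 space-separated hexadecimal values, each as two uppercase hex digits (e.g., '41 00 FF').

After char 0 ('1'=53): chars_in_quartet=1 acc=0x35 bytes_emitted=0
After char 1 ('+'=62): chars_in_quartet=2 acc=0xD7E bytes_emitted=0
After char 2 ('6'=58): chars_in_quartet=3 acc=0x35FBA bytes_emitted=0
After char 3 ('Q'=16): chars_in_quartet=4 acc=0xD7EE90 -> emit D7 EE 90, reset; bytes_emitted=3
After char 4 ('r'=43): chars_in_quartet=1 acc=0x2B bytes_emitted=3
After char 5 ('U'=20): chars_in_quartet=2 acc=0xAD4 bytes_emitted=3
After char 6 ('5'=57): chars_in_quartet=3 acc=0x2B539 bytes_emitted=3
After char 7 ('e'=30): chars_in_quartet=4 acc=0xAD4E5E -> emit AD 4E 5E, reset; bytes_emitted=6
After char 8 ('T'=19): chars_in_quartet=1 acc=0x13 bytes_emitted=6
After char 9 ('C'=2): chars_in_quartet=2 acc=0x4C2 bytes_emitted=6
After char 10 ('9'=61): chars_in_quartet=3 acc=0x130BD bytes_emitted=6
After char 11 ('A'=0): chars_in_quartet=4 acc=0x4C2F40 -> emit 4C 2F 40, reset; bytes_emitted=9
After char 12 ('p'=41): chars_in_quartet=1 acc=0x29 bytes_emitted=9
After char 13 ('w'=48): chars_in_quartet=2 acc=0xA70 bytes_emitted=9
Padding '==': partial quartet acc=0xA70 -> emit A7; bytes_emitted=10

Answer: D7 EE 90 AD 4E 5E 4C 2F 40 A7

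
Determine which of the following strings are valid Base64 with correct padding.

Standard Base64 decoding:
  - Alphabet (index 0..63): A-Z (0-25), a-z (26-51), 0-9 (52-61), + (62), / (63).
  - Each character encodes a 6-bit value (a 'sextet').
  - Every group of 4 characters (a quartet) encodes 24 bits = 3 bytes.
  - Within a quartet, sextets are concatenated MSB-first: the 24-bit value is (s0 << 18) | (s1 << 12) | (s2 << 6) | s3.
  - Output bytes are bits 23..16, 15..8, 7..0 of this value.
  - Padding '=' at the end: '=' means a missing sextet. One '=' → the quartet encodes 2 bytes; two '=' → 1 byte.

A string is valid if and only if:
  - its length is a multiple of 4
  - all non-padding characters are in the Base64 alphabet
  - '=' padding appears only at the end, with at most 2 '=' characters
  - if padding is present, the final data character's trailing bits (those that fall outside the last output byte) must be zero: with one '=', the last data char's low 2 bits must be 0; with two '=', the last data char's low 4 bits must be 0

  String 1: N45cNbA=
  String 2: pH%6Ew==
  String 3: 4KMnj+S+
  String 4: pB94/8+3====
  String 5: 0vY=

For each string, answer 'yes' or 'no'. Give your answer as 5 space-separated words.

Answer: yes no yes no yes

Derivation:
String 1: 'N45cNbA=' → valid
String 2: 'pH%6Ew==' → invalid (bad char(s): ['%'])
String 3: '4KMnj+S+' → valid
String 4: 'pB94/8+3====' → invalid (4 pad chars (max 2))
String 5: '0vY=' → valid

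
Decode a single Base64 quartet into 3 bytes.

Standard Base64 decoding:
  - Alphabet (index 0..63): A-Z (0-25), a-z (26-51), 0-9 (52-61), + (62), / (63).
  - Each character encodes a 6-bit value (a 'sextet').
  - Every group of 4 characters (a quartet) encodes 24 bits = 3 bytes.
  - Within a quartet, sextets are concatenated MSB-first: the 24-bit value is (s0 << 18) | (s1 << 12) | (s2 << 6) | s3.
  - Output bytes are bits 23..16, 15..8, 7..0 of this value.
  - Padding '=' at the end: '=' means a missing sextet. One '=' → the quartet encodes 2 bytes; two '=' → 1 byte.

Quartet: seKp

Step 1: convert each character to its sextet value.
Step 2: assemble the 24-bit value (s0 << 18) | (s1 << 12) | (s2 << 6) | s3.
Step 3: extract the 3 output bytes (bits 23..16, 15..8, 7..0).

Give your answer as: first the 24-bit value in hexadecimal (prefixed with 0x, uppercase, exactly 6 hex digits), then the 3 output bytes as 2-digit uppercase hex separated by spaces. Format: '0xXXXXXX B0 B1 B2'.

Answer: 0xB1E2A9 B1 E2 A9

Derivation:
Sextets: s=44, e=30, K=10, p=41
24-bit: (44<<18) | (30<<12) | (10<<6) | 41
      = 0xB00000 | 0x01E000 | 0x000280 | 0x000029
      = 0xB1E2A9
Bytes: (v>>16)&0xFF=B1, (v>>8)&0xFF=E2, v&0xFF=A9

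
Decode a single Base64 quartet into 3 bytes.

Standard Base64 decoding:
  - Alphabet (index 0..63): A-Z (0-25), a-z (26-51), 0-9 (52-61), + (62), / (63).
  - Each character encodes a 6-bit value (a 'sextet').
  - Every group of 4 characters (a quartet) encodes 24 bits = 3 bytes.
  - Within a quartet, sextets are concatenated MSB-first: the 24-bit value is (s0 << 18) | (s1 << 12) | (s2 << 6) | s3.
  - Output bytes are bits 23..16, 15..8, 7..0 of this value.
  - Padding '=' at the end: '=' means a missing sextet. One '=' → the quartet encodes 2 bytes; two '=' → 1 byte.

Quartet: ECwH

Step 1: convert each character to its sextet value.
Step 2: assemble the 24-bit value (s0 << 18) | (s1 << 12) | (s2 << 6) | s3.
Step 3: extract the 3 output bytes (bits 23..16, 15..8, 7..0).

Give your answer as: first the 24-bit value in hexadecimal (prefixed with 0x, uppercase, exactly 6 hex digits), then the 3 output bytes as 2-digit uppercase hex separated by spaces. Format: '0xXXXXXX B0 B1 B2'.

Sextets: E=4, C=2, w=48, H=7
24-bit: (4<<18) | (2<<12) | (48<<6) | 7
      = 0x100000 | 0x002000 | 0x000C00 | 0x000007
      = 0x102C07
Bytes: (v>>16)&0xFF=10, (v>>8)&0xFF=2C, v&0xFF=07

Answer: 0x102C07 10 2C 07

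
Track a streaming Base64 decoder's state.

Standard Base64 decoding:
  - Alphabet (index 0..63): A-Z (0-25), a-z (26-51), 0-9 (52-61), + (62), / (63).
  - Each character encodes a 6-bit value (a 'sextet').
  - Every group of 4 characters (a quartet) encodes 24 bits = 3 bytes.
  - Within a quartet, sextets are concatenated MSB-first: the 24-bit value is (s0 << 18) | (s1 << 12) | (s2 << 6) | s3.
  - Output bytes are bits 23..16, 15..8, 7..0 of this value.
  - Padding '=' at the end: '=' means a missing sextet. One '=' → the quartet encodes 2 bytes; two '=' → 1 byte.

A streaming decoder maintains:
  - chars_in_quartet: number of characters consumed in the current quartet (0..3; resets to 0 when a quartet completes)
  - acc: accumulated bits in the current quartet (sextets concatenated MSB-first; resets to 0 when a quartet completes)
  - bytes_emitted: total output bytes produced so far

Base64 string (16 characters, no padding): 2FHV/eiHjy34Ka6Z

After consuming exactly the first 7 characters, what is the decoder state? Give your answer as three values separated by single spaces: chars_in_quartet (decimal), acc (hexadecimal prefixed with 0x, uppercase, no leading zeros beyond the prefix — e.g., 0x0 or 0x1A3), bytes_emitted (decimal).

Answer: 3 0x3F7A2 3

Derivation:
After char 0 ('2'=54): chars_in_quartet=1 acc=0x36 bytes_emitted=0
After char 1 ('F'=5): chars_in_quartet=2 acc=0xD85 bytes_emitted=0
After char 2 ('H'=7): chars_in_quartet=3 acc=0x36147 bytes_emitted=0
After char 3 ('V'=21): chars_in_quartet=4 acc=0xD851D5 -> emit D8 51 D5, reset; bytes_emitted=3
After char 4 ('/'=63): chars_in_quartet=1 acc=0x3F bytes_emitted=3
After char 5 ('e'=30): chars_in_quartet=2 acc=0xFDE bytes_emitted=3
After char 6 ('i'=34): chars_in_quartet=3 acc=0x3F7A2 bytes_emitted=3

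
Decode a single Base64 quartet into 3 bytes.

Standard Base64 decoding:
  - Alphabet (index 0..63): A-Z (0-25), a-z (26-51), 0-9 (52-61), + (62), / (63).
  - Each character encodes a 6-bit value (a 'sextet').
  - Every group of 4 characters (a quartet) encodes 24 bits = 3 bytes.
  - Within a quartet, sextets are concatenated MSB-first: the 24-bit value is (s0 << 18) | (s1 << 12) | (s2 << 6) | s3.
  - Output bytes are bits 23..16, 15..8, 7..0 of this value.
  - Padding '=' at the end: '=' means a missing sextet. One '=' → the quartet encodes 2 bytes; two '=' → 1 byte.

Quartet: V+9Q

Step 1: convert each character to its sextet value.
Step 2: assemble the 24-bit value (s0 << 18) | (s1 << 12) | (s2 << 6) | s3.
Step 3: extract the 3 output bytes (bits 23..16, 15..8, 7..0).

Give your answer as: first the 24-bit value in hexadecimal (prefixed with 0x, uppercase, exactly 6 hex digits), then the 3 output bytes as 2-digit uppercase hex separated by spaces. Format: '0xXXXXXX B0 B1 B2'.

Answer: 0x57EF50 57 EF 50

Derivation:
Sextets: V=21, +=62, 9=61, Q=16
24-bit: (21<<18) | (62<<12) | (61<<6) | 16
      = 0x540000 | 0x03E000 | 0x000F40 | 0x000010
      = 0x57EF50
Bytes: (v>>16)&0xFF=57, (v>>8)&0xFF=EF, v&0xFF=50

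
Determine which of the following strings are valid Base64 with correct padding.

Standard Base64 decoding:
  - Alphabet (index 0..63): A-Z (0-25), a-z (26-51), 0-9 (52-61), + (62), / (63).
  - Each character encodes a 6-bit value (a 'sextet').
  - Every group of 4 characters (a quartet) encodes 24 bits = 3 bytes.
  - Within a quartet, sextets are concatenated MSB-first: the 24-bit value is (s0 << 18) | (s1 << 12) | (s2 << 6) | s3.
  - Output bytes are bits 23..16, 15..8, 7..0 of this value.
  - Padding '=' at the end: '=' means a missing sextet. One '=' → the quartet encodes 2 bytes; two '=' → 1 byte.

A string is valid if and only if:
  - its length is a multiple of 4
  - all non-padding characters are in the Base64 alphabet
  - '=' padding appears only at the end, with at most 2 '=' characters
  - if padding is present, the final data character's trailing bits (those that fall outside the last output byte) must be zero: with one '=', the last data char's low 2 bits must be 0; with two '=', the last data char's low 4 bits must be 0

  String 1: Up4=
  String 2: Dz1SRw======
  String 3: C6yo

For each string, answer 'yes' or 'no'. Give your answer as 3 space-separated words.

Answer: yes no yes

Derivation:
String 1: 'Up4=' → valid
String 2: 'Dz1SRw======' → invalid (6 pad chars (max 2))
String 3: 'C6yo' → valid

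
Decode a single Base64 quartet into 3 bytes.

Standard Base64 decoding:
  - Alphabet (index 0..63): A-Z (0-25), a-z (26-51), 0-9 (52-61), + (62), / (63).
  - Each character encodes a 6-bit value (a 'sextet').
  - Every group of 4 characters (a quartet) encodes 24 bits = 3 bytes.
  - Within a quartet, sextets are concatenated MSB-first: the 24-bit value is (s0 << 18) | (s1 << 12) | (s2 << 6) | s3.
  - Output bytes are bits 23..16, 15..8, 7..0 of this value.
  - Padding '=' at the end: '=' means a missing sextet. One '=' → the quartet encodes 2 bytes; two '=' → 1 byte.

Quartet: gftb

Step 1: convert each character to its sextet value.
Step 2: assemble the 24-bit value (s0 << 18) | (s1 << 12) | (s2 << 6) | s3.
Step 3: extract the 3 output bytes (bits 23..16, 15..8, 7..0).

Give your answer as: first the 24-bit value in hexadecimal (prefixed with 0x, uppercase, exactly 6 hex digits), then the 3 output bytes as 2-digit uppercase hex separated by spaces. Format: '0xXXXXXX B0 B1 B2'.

Sextets: g=32, f=31, t=45, b=27
24-bit: (32<<18) | (31<<12) | (45<<6) | 27
      = 0x800000 | 0x01F000 | 0x000B40 | 0x00001B
      = 0x81FB5B
Bytes: (v>>16)&0xFF=81, (v>>8)&0xFF=FB, v&0xFF=5B

Answer: 0x81FB5B 81 FB 5B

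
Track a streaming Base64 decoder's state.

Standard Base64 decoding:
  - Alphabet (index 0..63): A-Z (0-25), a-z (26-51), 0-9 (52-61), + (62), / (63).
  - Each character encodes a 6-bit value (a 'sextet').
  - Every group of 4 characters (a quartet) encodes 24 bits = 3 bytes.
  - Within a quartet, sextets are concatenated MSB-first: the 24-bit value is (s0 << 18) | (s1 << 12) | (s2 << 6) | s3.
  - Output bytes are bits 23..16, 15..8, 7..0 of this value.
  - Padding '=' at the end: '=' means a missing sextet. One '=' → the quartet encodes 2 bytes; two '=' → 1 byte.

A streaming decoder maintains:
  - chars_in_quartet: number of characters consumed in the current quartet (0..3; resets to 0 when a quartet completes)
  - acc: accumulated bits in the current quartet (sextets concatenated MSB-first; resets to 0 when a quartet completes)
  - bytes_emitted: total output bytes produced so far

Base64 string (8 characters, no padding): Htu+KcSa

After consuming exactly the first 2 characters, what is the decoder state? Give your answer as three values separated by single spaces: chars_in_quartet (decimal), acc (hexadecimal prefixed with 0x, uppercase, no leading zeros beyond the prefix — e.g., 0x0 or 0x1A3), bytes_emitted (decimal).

Answer: 2 0x1ED 0

Derivation:
After char 0 ('H'=7): chars_in_quartet=1 acc=0x7 bytes_emitted=0
After char 1 ('t'=45): chars_in_quartet=2 acc=0x1ED bytes_emitted=0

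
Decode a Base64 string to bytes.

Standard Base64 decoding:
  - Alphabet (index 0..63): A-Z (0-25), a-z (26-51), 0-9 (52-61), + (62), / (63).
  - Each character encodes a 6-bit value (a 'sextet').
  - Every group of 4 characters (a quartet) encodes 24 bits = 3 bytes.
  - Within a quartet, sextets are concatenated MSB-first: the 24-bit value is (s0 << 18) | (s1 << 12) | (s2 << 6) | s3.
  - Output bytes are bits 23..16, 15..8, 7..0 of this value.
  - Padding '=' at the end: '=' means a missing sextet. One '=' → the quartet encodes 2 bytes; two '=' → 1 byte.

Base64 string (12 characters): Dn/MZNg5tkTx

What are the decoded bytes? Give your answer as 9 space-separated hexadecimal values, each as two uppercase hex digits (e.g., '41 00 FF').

Answer: 0E 7F CC 64 D8 39 B6 44 F1

Derivation:
After char 0 ('D'=3): chars_in_quartet=1 acc=0x3 bytes_emitted=0
After char 1 ('n'=39): chars_in_quartet=2 acc=0xE7 bytes_emitted=0
After char 2 ('/'=63): chars_in_quartet=3 acc=0x39FF bytes_emitted=0
After char 3 ('M'=12): chars_in_quartet=4 acc=0xE7FCC -> emit 0E 7F CC, reset; bytes_emitted=3
After char 4 ('Z'=25): chars_in_quartet=1 acc=0x19 bytes_emitted=3
After char 5 ('N'=13): chars_in_quartet=2 acc=0x64D bytes_emitted=3
After char 6 ('g'=32): chars_in_quartet=3 acc=0x19360 bytes_emitted=3
After char 7 ('5'=57): chars_in_quartet=4 acc=0x64D839 -> emit 64 D8 39, reset; bytes_emitted=6
After char 8 ('t'=45): chars_in_quartet=1 acc=0x2D bytes_emitted=6
After char 9 ('k'=36): chars_in_quartet=2 acc=0xB64 bytes_emitted=6
After char 10 ('T'=19): chars_in_quartet=3 acc=0x2D913 bytes_emitted=6
After char 11 ('x'=49): chars_in_quartet=4 acc=0xB644F1 -> emit B6 44 F1, reset; bytes_emitted=9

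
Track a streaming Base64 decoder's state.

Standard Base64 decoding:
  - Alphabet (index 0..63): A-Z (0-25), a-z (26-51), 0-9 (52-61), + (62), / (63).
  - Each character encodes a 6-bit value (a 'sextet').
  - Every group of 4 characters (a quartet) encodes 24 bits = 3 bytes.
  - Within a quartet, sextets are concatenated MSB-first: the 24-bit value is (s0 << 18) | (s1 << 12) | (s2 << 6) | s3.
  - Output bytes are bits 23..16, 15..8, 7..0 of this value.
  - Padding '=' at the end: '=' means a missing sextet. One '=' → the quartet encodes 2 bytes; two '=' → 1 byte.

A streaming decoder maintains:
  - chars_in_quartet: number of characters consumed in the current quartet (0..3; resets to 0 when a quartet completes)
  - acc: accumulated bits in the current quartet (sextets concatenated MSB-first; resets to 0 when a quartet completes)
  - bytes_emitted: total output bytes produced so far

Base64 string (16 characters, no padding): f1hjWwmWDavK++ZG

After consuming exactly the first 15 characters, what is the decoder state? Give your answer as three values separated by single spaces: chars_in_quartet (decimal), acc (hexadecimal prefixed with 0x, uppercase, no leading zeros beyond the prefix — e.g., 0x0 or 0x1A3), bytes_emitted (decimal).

Answer: 3 0x3EF99 9

Derivation:
After char 0 ('f'=31): chars_in_quartet=1 acc=0x1F bytes_emitted=0
After char 1 ('1'=53): chars_in_quartet=2 acc=0x7F5 bytes_emitted=0
After char 2 ('h'=33): chars_in_quartet=3 acc=0x1FD61 bytes_emitted=0
After char 3 ('j'=35): chars_in_quartet=4 acc=0x7F5863 -> emit 7F 58 63, reset; bytes_emitted=3
After char 4 ('W'=22): chars_in_quartet=1 acc=0x16 bytes_emitted=3
After char 5 ('w'=48): chars_in_quartet=2 acc=0x5B0 bytes_emitted=3
After char 6 ('m'=38): chars_in_quartet=3 acc=0x16C26 bytes_emitted=3
After char 7 ('W'=22): chars_in_quartet=4 acc=0x5B0996 -> emit 5B 09 96, reset; bytes_emitted=6
After char 8 ('D'=3): chars_in_quartet=1 acc=0x3 bytes_emitted=6
After char 9 ('a'=26): chars_in_quartet=2 acc=0xDA bytes_emitted=6
After char 10 ('v'=47): chars_in_quartet=3 acc=0x36AF bytes_emitted=6
After char 11 ('K'=10): chars_in_quartet=4 acc=0xDABCA -> emit 0D AB CA, reset; bytes_emitted=9
After char 12 ('+'=62): chars_in_quartet=1 acc=0x3E bytes_emitted=9
After char 13 ('+'=62): chars_in_quartet=2 acc=0xFBE bytes_emitted=9
After char 14 ('Z'=25): chars_in_quartet=3 acc=0x3EF99 bytes_emitted=9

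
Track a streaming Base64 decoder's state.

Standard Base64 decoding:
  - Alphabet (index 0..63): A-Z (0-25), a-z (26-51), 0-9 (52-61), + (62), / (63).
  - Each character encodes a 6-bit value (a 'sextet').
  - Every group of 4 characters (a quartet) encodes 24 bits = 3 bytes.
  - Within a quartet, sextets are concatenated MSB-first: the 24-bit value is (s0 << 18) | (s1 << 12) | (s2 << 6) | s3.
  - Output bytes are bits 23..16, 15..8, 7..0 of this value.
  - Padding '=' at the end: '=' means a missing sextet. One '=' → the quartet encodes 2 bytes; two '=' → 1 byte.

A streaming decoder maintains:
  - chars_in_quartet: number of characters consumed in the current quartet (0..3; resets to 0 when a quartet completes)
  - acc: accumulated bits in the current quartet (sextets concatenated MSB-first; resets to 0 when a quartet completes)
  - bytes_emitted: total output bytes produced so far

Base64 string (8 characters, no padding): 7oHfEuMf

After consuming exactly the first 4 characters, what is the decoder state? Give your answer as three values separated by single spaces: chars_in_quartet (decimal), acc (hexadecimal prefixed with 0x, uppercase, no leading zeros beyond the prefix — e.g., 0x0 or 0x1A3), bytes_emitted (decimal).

After char 0 ('7'=59): chars_in_quartet=1 acc=0x3B bytes_emitted=0
After char 1 ('o'=40): chars_in_quartet=2 acc=0xEE8 bytes_emitted=0
After char 2 ('H'=7): chars_in_quartet=3 acc=0x3BA07 bytes_emitted=0
After char 3 ('f'=31): chars_in_quartet=4 acc=0xEE81DF -> emit EE 81 DF, reset; bytes_emitted=3

Answer: 0 0x0 3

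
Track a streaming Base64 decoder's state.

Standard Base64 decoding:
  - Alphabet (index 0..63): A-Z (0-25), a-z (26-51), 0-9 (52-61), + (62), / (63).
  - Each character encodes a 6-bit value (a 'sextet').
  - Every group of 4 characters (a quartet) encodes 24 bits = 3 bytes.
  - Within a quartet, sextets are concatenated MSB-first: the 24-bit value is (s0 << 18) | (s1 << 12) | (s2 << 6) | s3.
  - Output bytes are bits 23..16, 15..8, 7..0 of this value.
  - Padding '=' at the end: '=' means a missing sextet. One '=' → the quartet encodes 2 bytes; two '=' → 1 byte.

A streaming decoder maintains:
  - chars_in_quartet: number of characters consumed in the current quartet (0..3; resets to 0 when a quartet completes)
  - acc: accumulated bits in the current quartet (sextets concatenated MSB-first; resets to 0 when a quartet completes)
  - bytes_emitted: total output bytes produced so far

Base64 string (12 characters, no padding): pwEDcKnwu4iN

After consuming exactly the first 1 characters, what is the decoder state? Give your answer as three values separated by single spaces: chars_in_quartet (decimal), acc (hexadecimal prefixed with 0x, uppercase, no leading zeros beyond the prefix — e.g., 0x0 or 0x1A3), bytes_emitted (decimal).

Answer: 1 0x29 0

Derivation:
After char 0 ('p'=41): chars_in_quartet=1 acc=0x29 bytes_emitted=0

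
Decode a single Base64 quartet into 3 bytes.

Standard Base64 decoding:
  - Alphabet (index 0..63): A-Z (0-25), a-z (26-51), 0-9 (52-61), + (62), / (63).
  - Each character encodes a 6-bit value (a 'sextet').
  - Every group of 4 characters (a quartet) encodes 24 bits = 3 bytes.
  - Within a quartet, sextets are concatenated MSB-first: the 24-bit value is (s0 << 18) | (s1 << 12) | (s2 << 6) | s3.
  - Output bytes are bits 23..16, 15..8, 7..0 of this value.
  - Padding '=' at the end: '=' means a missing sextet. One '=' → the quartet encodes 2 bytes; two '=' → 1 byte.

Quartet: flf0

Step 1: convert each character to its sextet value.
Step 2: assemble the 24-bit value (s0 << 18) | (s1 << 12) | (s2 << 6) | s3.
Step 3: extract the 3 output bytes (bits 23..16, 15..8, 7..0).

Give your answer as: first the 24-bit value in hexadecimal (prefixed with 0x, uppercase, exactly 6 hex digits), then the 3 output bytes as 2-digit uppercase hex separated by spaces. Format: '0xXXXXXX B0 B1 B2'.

Sextets: f=31, l=37, f=31, 0=52
24-bit: (31<<18) | (37<<12) | (31<<6) | 52
      = 0x7C0000 | 0x025000 | 0x0007C0 | 0x000034
      = 0x7E57F4
Bytes: (v>>16)&0xFF=7E, (v>>8)&0xFF=57, v&0xFF=F4

Answer: 0x7E57F4 7E 57 F4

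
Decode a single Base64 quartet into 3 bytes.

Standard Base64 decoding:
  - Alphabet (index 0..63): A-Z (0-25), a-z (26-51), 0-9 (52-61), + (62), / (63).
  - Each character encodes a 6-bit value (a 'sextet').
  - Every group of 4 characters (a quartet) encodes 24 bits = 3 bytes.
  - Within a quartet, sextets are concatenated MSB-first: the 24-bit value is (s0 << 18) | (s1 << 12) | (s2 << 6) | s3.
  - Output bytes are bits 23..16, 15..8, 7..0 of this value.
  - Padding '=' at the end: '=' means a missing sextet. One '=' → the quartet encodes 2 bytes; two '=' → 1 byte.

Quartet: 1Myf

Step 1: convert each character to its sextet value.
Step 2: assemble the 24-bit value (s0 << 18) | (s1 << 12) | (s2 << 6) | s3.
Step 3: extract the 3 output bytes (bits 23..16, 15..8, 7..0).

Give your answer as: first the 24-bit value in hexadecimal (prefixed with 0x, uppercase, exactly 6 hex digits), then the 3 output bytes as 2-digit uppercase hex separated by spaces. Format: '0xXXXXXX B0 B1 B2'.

Answer: 0xD4CC9F D4 CC 9F

Derivation:
Sextets: 1=53, M=12, y=50, f=31
24-bit: (53<<18) | (12<<12) | (50<<6) | 31
      = 0xD40000 | 0x00C000 | 0x000C80 | 0x00001F
      = 0xD4CC9F
Bytes: (v>>16)&0xFF=D4, (v>>8)&0xFF=CC, v&0xFF=9F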